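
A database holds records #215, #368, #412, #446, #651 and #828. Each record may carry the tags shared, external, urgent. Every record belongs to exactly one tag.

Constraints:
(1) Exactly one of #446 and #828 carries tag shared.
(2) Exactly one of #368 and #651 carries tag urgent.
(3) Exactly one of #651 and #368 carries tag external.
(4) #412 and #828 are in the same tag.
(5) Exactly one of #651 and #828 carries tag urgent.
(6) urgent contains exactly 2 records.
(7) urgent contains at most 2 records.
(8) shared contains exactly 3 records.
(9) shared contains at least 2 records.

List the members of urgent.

urgent = {#446, #651}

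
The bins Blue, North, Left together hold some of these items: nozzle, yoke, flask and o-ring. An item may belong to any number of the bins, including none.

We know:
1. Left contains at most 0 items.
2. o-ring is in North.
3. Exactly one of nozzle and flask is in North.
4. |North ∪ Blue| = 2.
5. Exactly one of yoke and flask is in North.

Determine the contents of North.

From (2): o-ring ∈ North.
(1): Left already has 0, so the rest are out.
Suppose nozzle ∈ North: no assignment then satisfies all the clues, so nozzle ∉ North.

North = {flask, o-ring}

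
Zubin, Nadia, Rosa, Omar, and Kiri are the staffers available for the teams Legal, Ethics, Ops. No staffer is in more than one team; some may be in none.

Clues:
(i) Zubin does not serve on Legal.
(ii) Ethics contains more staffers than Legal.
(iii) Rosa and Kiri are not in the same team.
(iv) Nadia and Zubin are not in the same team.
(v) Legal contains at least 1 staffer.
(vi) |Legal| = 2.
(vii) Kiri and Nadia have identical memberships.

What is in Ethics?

Ethics = {Omar, Rosa, Zubin}

From (i): Zubin ∉ Legal.
Suppose Zubin ∉ Ethics: no assignment then satisfies all the clues, so Zubin ∈ Ethics.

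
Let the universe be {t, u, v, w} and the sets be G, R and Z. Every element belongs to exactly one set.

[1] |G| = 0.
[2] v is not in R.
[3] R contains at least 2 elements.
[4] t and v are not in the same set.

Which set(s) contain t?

From (2): v ∉ R.
(1): G already has 0, so the rest are out.
Only one set left: v ∈ Z.
(4): t ∉ Z.
Only one set left: t ∈ R.

t: R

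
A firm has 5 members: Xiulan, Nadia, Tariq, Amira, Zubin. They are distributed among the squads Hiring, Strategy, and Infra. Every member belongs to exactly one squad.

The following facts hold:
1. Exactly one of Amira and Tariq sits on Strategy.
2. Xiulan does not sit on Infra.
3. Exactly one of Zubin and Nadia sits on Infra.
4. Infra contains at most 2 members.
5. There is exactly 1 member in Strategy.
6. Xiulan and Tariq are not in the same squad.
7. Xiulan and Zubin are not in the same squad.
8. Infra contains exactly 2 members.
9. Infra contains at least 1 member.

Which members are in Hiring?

Hiring = {Nadia, Xiulan}

From (2): Xiulan ∉ Infra.
Suppose Xiulan ∉ Hiring: no assignment then satisfies all the clues, so Xiulan ∈ Hiring.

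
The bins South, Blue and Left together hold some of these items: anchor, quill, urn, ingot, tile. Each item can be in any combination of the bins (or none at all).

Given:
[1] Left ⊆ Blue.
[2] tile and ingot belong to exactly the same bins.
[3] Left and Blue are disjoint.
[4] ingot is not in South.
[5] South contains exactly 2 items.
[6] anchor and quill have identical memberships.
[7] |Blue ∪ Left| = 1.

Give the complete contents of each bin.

South = {anchor, quill}; Blue = {urn}; Left = {}

From (4): ingot ∉ South.
(2): tile matches ingot: tile ∉ South.
Suppose anchor ∉ South: no assignment then satisfies all the clues, so anchor ∈ South.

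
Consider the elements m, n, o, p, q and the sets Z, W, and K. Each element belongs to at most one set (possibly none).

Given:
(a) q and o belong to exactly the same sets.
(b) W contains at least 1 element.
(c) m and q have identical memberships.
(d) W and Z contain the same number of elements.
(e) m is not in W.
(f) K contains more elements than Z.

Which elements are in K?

K = {m, o, q}

From (e): m ∉ W.
(c): q matches m: q ∉ W.
(a): o matches q: o ∉ W.
Suppose m ∉ K: no assignment then satisfies all the clues, so m ∈ K.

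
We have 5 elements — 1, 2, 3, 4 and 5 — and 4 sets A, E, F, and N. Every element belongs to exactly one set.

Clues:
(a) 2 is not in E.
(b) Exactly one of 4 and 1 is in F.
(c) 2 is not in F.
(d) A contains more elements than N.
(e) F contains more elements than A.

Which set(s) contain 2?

From (a): 2 ∉ E.
From (c): 2 ∉ F.
Suppose 2 ∉ A: no assignment then satisfies all the clues, so 2 ∈ A.

2: A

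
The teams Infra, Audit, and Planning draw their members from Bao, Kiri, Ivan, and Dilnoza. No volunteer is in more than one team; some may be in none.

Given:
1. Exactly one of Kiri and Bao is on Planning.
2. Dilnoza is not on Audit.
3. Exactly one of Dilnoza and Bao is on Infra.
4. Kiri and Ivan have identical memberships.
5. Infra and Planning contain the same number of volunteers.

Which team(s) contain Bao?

From (2): Dilnoza ∉ Audit.
Suppose Bao ∈ Infra: no assignment then satisfies all the clues, so Bao ∉ Infra.

Bao: Planning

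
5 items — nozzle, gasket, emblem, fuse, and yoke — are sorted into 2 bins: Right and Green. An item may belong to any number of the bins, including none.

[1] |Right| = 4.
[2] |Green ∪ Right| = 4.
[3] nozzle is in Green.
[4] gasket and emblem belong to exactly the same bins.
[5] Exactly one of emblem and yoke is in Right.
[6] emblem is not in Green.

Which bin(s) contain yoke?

yoke: none

From (3): nozzle ∈ Green.
From (6): emblem ∉ Green.
(4): gasket matches emblem: gasket ∉ Green.
Suppose yoke ∈ Right: no assignment then satisfies all the clues, so yoke ∉ Right.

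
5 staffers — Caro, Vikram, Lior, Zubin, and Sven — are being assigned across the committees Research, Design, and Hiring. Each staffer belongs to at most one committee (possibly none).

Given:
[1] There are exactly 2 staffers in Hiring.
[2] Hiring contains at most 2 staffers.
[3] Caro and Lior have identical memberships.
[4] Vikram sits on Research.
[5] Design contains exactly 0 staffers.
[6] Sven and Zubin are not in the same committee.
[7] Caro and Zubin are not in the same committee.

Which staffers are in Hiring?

Hiring = {Caro, Lior}

From (4): Vikram ∈ Research.
(5): Design already has 0, so the rest are out.
Suppose Caro ∉ Hiring: no assignment then satisfies all the clues, so Caro ∈ Hiring.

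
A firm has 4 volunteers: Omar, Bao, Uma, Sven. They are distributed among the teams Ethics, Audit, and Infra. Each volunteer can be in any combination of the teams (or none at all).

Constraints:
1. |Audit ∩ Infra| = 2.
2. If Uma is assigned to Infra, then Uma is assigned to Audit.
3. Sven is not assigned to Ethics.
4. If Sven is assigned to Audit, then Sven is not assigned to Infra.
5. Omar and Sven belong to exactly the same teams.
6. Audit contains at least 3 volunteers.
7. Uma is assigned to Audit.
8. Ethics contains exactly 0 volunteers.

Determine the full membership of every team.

Ethics = {}; Audit = {Bao, Omar, Sven, Uma}; Infra = {Bao, Uma}

From (3): Sven ∉ Ethics.
From (7): Uma ∈ Audit.
(5): Omar matches Sven: Omar ∉ Ethics.
(8): Ethics already has 0, so the rest are out.
Suppose Omar ∉ Audit: no assignment then satisfies all the clues, so Omar ∈ Audit.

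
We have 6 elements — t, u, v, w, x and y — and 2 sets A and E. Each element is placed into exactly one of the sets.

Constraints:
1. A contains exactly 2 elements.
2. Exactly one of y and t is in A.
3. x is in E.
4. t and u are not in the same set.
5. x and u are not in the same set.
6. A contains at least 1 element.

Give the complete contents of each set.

A = {u, y}; E = {t, v, w, x}

From (3): x ∈ E.
(5): u ∉ E.
Only one set left: u ∈ A.
(4): t ∉ A.
Only one set left: t ∈ E.
(2) (exactly one): y ∈ A.
(1): A already has 2, so the rest are out.
Only one set left: v ∈ E.
Only one set left: w ∈ E.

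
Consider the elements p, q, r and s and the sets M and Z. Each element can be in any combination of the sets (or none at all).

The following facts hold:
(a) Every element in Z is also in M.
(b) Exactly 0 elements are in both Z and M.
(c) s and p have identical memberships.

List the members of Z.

Z = {}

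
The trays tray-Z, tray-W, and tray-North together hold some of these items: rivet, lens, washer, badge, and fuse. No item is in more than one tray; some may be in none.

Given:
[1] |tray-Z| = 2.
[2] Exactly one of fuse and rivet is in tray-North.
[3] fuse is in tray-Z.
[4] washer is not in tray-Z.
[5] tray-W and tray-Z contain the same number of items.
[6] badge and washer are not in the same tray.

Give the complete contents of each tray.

tray-Z = {badge, fuse}; tray-W = {lens, washer}; tray-North = {rivet}

From (3): fuse ∈ tray-Z.
From (4): washer ∉ tray-Z.
(2) (exactly one): rivet ∈ tray-North.
Suppose lens ∈ tray-Z: no assignment then satisfies all the clues, so lens ∉ tray-Z.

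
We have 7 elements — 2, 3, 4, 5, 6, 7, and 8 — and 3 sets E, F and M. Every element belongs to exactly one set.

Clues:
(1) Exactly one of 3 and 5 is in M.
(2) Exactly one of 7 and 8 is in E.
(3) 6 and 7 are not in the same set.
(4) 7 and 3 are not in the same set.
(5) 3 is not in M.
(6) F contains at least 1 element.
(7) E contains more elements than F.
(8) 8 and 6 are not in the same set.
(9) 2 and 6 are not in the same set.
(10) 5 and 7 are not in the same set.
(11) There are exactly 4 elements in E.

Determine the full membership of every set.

E = {2, 3, 4, 8}; F = {7}; M = {5, 6}

From (5): 3 ∉ M.
(1) (exactly one): 5 ∈ M.
(10): 7 ∉ M.
Suppose 2 ∉ E: no assignment then satisfies all the clues, so 2 ∈ E.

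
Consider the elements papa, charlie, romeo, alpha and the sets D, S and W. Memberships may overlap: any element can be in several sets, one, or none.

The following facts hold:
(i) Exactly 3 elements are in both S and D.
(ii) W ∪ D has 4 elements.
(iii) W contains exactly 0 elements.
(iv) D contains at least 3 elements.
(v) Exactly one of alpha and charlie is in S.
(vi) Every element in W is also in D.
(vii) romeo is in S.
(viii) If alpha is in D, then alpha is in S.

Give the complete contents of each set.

D = {alpha, charlie, papa, romeo}; S = {alpha, papa, romeo}; W = {}

From (vii): romeo ∈ S.
(iii): W already has 0, so the rest are out.
Suppose papa ∉ D: no assignment then satisfies all the clues, so papa ∈ D.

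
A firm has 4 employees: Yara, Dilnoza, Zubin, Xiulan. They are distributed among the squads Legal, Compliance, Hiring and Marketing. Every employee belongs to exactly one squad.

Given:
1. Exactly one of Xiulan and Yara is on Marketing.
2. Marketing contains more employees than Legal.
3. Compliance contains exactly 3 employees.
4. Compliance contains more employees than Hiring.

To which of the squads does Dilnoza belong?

Dilnoza: Compliance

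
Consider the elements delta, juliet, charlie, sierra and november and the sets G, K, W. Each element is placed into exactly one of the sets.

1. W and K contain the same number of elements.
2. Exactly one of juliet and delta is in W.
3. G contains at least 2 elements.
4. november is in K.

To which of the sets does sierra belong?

From (4): november ∈ K.
Suppose sierra ∉ G: no assignment then satisfies all the clues, so sierra ∈ G.

sierra: G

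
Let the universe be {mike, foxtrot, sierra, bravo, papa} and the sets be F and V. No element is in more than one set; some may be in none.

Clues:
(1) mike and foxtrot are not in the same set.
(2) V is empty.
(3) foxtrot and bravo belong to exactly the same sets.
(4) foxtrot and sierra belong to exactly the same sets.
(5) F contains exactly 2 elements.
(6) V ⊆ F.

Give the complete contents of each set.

F = {mike, papa}; V = {}

(2): V already has 0, so the rest are out.
Suppose mike ∉ F: no assignment then satisfies all the clues, so mike ∈ F.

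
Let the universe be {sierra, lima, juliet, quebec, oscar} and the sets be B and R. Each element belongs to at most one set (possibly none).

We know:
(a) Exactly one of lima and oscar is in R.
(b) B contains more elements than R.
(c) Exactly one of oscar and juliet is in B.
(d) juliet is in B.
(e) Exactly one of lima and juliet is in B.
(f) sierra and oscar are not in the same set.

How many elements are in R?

1

From (d): juliet ∈ B.
(c) (exactly one): oscar ∉ B.
(e) (exactly one): lima ∉ B.
Suppose sierra ∈ R: no assignment then satisfies all the clues, so sierra ∉ R.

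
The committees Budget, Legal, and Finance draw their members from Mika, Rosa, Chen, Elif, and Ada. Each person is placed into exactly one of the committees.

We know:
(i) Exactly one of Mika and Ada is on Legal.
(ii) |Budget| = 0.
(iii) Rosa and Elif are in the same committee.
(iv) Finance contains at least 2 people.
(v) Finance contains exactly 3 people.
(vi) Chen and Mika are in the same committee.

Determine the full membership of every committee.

Budget = {}; Legal = {Chen, Mika}; Finance = {Ada, Elif, Rosa}

(ii): Budget already has 0, so the rest are out.
Suppose Mika ∉ Legal: no assignment then satisfies all the clues, so Mika ∈ Legal.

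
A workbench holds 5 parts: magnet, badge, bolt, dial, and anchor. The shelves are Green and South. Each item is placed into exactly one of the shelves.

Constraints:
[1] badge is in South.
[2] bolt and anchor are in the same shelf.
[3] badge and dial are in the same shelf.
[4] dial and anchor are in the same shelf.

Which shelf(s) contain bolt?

From (1): badge ∈ South.
(3): dial matches badge: dial ∉ Green.
(3): dial matches badge: dial ∈ South.
(4): anchor matches dial: anchor ∉ Green.
(4): anchor matches dial: anchor ∈ South.
(2): bolt matches anchor: bolt ∉ Green.
(2): bolt matches anchor: bolt ∈ South.

bolt: South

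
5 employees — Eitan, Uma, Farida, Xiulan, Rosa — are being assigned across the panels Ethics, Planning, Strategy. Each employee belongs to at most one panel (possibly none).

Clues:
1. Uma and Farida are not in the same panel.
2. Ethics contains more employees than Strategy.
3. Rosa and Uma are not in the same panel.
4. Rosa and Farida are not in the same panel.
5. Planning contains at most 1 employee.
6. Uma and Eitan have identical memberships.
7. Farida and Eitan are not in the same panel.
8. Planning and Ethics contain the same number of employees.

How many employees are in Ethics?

1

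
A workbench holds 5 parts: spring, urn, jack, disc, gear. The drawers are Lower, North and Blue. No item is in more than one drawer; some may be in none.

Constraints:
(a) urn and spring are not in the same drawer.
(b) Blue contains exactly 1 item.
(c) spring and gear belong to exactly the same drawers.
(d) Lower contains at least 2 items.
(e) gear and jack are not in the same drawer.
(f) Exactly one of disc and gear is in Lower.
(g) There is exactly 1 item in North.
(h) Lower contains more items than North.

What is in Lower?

Lower = {gear, spring}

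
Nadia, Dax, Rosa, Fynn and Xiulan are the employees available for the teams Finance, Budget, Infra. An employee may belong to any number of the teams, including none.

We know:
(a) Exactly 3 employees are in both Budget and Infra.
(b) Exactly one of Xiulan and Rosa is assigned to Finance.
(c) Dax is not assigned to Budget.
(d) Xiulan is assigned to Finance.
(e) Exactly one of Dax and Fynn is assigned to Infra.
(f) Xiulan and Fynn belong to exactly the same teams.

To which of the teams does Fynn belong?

Fynn: Budget, Finance, Infra

From (c): Dax ∉ Budget.
From (d): Xiulan ∈ Finance.
(b) (exactly one): Rosa ∉ Finance.
(f): Fynn matches Xiulan: Fynn ∈ Finance.
Suppose Fynn ∉ Budget: no assignment then satisfies all the clues, so Fynn ∈ Budget.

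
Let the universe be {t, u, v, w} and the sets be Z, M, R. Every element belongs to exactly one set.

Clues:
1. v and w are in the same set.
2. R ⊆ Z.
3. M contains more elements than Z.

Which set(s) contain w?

w: M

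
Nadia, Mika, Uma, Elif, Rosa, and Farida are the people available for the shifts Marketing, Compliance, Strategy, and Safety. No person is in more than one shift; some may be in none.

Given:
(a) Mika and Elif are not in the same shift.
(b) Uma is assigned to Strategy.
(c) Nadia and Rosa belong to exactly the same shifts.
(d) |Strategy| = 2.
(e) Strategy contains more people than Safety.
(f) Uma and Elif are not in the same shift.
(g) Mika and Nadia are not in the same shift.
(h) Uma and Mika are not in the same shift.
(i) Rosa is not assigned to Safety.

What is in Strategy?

Strategy = {Farida, Uma}

From (b): Uma ∈ Strategy.
From (i): Rosa ∉ Safety.
(c): Nadia matches Rosa: Nadia ∉ Safety.
(f): Elif ∉ Strategy.
(h): Mika ∉ Strategy.
Suppose Nadia ∈ Strategy: no assignment then satisfies all the clues, so Nadia ∉ Strategy.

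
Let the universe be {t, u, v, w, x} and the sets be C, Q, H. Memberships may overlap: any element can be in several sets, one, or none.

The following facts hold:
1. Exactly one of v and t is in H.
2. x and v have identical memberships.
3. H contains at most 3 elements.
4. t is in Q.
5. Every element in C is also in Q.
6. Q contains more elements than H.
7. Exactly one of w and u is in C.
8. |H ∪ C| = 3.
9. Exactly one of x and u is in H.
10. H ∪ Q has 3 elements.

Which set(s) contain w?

w: C, Q

From (4): t ∈ Q.
Suppose w ∉ C: no assignment then satisfies all the clues, so w ∈ C.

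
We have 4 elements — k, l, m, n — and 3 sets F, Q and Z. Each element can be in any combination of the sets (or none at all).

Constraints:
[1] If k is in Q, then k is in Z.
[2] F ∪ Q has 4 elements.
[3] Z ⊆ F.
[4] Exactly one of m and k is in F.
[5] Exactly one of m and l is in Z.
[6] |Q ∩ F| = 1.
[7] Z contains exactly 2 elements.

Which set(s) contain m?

m: Q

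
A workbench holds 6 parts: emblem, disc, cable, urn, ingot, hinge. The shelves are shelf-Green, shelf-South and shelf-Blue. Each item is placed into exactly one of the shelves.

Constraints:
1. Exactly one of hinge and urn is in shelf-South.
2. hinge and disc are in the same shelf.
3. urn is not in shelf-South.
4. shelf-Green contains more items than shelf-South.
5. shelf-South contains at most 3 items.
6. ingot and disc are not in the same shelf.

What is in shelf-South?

shelf-South = {disc, hinge}

From (3): urn ∉ shelf-South.
(1) (exactly one): hinge ∈ shelf-South.
(2): disc matches hinge: disc ∉ shelf-Green.
(2): disc matches hinge: disc ∈ shelf-South.
(6): ingot ∉ shelf-South.
Suppose emblem ∈ shelf-South: no assignment then satisfies all the clues, so emblem ∉ shelf-South.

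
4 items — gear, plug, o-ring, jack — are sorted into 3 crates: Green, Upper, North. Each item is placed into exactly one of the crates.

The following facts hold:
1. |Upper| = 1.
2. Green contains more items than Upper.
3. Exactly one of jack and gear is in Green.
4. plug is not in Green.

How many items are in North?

1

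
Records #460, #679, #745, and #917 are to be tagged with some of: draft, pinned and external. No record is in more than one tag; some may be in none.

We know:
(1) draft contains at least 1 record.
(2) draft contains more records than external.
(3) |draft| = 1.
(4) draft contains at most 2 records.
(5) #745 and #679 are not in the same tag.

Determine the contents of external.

external = {}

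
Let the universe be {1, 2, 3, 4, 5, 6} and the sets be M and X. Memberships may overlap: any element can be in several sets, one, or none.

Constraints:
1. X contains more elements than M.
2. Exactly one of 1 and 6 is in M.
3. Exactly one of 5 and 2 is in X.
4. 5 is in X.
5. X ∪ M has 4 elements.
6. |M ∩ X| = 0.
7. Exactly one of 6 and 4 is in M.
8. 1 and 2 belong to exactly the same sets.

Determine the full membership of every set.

M = {6}; X = {3, 4, 5}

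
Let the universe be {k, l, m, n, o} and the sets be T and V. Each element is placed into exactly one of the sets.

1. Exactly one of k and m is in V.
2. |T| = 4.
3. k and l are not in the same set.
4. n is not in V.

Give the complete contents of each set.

T = {l, m, n, o}; V = {k}

From (4): n ∉ V.
Only one set left: n ∈ T.
Suppose k ∈ T: no assignment then satisfies all the clues, so k ∉ T.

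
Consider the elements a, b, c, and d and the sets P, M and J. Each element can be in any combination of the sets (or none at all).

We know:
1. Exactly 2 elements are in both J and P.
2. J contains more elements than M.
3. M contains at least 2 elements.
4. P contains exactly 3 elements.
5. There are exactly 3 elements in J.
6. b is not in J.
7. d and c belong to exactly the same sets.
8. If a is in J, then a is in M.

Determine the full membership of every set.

P = {b, c, d}; M = {a, b}; J = {a, c, d}

From (6): b ∉ J.
(5): only 3 candidates remain for J, so all are in.
(8): a ∈ M.
Suppose a ∈ P: no assignment then satisfies all the clues, so a ∉ P.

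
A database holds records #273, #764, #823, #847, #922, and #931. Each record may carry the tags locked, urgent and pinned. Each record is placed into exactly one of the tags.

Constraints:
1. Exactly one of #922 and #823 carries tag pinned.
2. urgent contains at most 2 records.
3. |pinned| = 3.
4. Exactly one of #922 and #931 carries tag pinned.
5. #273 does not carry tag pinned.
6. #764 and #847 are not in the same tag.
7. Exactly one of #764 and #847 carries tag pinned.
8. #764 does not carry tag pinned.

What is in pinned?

From (5): #273 ∉ pinned.
From (8): #764 ∉ pinned.
(7) (exactly one): #847 ∈ pinned.
Suppose #823 ∉ pinned: no assignment then satisfies all the clues, so #823 ∈ pinned.

pinned = {#823, #847, #931}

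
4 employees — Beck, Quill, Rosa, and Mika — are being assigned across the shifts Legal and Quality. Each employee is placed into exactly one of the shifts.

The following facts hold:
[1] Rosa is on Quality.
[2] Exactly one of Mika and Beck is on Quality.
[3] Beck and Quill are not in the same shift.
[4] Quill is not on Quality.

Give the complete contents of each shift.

Legal = {Mika, Quill}; Quality = {Beck, Rosa}

From (1): Rosa ∈ Quality.
From (4): Quill ∉ Quality.
Only one shift left: Quill ∈ Legal.
(3): Beck ∉ Legal.
Only one shift left: Beck ∈ Quality.
(2) (exactly one): Mika ∉ Quality.
Only one shift left: Mika ∈ Legal.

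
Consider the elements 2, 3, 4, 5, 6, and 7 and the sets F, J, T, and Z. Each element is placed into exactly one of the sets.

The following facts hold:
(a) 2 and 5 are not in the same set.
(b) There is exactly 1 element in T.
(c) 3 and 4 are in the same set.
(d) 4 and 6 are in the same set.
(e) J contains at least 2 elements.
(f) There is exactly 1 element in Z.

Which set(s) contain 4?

4: J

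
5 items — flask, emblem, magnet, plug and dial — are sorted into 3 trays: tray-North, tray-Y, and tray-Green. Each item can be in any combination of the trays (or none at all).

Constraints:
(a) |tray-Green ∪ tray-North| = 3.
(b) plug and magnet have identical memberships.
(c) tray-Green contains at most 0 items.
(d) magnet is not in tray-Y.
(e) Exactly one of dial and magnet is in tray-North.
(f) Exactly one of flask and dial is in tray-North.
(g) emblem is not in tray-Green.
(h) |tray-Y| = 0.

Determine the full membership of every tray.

tray-North = {flask, magnet, plug}; tray-Y = {}; tray-Green = {}

From (d): magnet ∉ tray-Y.
From (g): emblem ∉ tray-Green.
(b): plug matches magnet: plug ∉ tray-Y.
(c): tray-Green already has 0, so the rest are out.
(h): tray-Y already has 0, so the rest are out.
Suppose flask ∉ tray-North: no assignment then satisfies all the clues, so flask ∈ tray-North.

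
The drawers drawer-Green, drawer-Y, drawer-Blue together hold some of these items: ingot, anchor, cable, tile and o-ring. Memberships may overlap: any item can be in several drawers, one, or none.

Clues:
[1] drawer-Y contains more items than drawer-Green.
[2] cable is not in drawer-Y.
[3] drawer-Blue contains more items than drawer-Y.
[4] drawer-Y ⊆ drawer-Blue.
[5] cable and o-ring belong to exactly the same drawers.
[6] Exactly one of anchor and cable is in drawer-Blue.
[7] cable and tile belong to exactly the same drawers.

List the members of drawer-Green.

drawer-Green = {}

From (2): cable ∉ drawer-Y.
(5): o-ring matches cable: o-ring ∉ drawer-Y.
(7): tile matches cable: tile ∉ drawer-Y.
Suppose ingot ∈ drawer-Green: no assignment then satisfies all the clues, so ingot ∉ drawer-Green.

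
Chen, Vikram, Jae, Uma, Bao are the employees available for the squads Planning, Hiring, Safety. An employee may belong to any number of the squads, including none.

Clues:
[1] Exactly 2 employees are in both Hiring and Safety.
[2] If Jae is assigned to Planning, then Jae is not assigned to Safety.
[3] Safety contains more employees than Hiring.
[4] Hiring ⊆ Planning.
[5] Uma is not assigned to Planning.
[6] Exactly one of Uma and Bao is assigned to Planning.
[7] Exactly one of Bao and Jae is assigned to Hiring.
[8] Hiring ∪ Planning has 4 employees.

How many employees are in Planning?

4

From (5): Uma ∉ Planning.
(4) contrapositive: Uma ∉ Hiring.
(6) (exactly one): Bao ∈ Planning.
Suppose Chen ∉ Planning: no assignment then satisfies all the clues, so Chen ∈ Planning.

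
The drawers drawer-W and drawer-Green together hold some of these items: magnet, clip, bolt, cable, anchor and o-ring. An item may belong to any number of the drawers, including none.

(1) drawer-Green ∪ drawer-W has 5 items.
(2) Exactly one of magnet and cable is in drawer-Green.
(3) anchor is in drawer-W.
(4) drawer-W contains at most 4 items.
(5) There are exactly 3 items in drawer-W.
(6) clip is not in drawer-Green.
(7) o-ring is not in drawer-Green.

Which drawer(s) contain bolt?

bolt: drawer-Green

From (3): anchor ∈ drawer-W.
From (6): clip ∉ drawer-Green.
From (7): o-ring ∉ drawer-Green.
Suppose bolt ∈ drawer-W: no assignment then satisfies all the clues, so bolt ∉ drawer-W.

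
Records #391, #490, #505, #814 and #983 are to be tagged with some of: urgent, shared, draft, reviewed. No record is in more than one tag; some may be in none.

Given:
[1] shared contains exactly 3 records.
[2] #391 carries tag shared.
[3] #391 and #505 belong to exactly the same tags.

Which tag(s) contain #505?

#505: shared

From (2): #391 ∈ shared.
(3): #505 matches #391: #505 ∉ urgent.
(3): #505 matches #391: #505 ∈ shared.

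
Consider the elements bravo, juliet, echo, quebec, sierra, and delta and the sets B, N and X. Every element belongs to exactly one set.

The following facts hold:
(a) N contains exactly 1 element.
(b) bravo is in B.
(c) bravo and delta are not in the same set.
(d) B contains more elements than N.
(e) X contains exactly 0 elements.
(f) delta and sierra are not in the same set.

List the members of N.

From (b): bravo ∈ B.
(c): delta ∉ B.
(e): X already has 0, so the rest are out.
Only one set left: delta ∈ N.
(a): N already has 1, so the rest are out.
Only one set left: juliet ∈ B.
Only one set left: echo ∈ B.
Only one set left: quebec ∈ B.
Only one set left: sierra ∈ B.

N = {delta}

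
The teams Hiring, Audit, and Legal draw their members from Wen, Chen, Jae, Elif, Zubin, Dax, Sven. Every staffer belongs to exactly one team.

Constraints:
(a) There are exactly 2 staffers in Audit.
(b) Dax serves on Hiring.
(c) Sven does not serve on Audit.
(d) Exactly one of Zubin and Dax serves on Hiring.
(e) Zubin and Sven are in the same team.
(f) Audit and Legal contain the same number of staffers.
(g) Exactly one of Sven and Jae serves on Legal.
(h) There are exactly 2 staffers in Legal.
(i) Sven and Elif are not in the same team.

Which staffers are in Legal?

Legal = {Sven, Zubin}

From (b): Dax ∈ Hiring.
From (c): Sven ∉ Audit.
(d) (exactly one): Zubin ∉ Hiring.
(e): Sven matches Zubin: Sven ∉ Hiring.
(e): Zubin matches Sven: Zubin ∉ Audit.
Only one team left: Zubin ∈ Legal.
Only one team left: Sven ∈ Legal.
(g) (exactly one): Jae ∉ Legal.
(h): Legal already has 2, so the rest are out.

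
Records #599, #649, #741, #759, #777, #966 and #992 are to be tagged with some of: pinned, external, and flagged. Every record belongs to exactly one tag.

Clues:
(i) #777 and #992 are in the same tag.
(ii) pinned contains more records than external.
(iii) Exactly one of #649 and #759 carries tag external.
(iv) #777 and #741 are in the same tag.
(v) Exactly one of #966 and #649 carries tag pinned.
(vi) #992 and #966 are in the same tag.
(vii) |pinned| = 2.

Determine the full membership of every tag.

pinned = {#599, #649}; external = {#759}; flagged = {#741, #777, #966, #992}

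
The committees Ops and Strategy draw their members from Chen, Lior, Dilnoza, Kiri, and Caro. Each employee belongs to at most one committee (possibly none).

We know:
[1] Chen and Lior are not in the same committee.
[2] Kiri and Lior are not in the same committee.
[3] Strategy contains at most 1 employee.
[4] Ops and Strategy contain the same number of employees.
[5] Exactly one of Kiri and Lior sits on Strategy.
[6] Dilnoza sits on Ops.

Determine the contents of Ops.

Ops = {Dilnoza}

From (6): Dilnoza ∈ Ops.
Suppose Chen ∈ Ops: no assignment then satisfies all the clues, so Chen ∉ Ops.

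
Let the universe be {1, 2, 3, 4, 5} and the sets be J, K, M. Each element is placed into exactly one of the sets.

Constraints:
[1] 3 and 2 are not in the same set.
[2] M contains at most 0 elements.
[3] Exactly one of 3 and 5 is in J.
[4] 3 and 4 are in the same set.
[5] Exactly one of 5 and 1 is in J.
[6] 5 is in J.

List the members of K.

K = {1, 3, 4}

From (6): 5 ∈ J.
(2): M already has 0, so the rest are out.
(3) (exactly one): 3 ∉ J.
(4): 4 matches 3: 4 ∉ J.
(5) (exactly one): 1 ∉ J.
Only one set left: 1 ∈ K.
Only one set left: 3 ∈ K.
Only one set left: 4 ∈ K.
(1): 2 ∉ K.
Only one set left: 2 ∈ J.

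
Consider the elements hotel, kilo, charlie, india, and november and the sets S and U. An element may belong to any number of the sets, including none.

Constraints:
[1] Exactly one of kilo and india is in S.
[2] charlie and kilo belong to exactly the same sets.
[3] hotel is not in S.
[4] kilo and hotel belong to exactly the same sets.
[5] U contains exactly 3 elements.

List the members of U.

U = {charlie, hotel, kilo}

From (3): hotel ∉ S.
(4): kilo matches hotel: kilo ∉ S.
(1) (exactly one): india ∈ S.
(2): charlie matches kilo: charlie ∉ S.
Suppose hotel ∉ U: no assignment then satisfies all the clues, so hotel ∈ U.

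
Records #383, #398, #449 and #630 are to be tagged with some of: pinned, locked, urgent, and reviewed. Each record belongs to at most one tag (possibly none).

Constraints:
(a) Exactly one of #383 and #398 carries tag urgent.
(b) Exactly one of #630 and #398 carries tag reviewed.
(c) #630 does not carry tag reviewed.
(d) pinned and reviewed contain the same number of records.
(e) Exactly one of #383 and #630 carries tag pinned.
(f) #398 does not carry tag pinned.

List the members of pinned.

pinned = {#630}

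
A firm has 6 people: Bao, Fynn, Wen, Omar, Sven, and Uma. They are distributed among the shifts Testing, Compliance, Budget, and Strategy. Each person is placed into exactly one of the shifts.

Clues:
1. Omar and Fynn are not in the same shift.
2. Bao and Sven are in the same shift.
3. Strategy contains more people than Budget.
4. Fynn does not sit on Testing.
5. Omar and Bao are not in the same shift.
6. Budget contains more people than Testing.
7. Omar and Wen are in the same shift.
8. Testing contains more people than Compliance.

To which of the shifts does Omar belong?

Omar: Budget

From (4): Fynn ∉ Testing.
Suppose Omar ∈ Testing: no assignment then satisfies all the clues, so Omar ∉ Testing.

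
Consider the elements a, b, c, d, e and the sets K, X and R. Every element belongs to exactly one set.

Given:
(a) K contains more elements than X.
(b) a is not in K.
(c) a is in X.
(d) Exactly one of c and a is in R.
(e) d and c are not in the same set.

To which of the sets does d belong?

From (b): a ∉ K.
From (c): a ∈ X.
(d) (exactly one): c ∈ R.
(e): d ∉ R.
Suppose d ∉ K: no assignment then satisfies all the clues, so d ∈ K.

d: K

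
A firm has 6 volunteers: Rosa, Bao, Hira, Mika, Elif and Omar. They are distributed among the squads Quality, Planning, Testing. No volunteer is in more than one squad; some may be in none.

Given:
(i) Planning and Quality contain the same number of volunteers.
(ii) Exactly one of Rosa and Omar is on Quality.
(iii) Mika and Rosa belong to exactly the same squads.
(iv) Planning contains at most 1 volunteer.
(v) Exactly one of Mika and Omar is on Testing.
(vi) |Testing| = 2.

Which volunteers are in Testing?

Testing = {Mika, Rosa}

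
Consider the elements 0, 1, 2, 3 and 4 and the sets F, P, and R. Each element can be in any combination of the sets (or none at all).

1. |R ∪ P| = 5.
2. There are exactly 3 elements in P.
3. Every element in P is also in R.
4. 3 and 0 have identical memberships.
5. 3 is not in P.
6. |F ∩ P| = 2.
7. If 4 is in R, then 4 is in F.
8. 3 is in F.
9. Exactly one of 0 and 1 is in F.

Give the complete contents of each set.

F = {0, 2, 3, 4}; P = {1, 2, 4}; R = {0, 1, 2, 3, 4}

From (5): 3 ∉ P.
From (8): 3 ∈ F.
(4): 0 matches 3: 0 ∈ F.
(4): 0 matches 3: 0 ∉ P.
(9) (exactly one): 1 ∉ F.
(2): only 3 candidates remain for P, so all are in.
(3) with 1 ∈ P: 1 ∈ R.
(3) with 2 ∈ P: 2 ∈ R.
(3) with 4 ∈ P: 4 ∈ R.
(7): 4 ∈ F.
Suppose 0 ∉ R: no assignment then satisfies all the clues, so 0 ∈ R.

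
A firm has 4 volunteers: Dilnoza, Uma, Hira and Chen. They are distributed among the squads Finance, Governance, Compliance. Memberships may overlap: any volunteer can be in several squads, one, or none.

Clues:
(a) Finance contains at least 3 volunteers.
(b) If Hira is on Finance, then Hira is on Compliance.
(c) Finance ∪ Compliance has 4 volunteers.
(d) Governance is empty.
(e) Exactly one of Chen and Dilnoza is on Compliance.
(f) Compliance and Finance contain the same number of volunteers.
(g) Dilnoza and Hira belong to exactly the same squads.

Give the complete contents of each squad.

Finance = {Chen, Dilnoza, Hira}; Governance = {}; Compliance = {Dilnoza, Hira, Uma}

(d): Governance already has 0, so the rest are out.
Suppose Dilnoza ∉ Finance: no assignment then satisfies all the clues, so Dilnoza ∈ Finance.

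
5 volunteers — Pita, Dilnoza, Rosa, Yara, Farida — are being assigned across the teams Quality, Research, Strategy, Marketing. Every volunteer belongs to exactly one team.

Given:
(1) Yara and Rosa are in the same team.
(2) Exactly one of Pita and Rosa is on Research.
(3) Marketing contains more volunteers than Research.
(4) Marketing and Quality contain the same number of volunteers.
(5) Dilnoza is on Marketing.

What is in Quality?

Quality = {Rosa, Yara}

From (5): Dilnoza ∈ Marketing.
Suppose Pita ∈ Quality: no assignment then satisfies all the clues, so Pita ∉ Quality.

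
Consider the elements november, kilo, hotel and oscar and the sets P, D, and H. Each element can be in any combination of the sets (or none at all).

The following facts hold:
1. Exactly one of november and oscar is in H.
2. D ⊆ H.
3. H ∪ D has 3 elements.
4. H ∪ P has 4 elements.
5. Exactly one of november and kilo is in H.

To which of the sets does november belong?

november: P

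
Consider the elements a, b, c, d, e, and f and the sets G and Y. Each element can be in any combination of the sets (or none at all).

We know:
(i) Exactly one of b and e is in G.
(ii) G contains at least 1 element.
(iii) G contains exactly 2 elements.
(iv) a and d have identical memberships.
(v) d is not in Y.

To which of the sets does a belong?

a: none

From (v): d ∉ Y.
(iv): a matches d: a ∉ Y.
Suppose a ∈ G: no assignment then satisfies all the clues, so a ∉ G.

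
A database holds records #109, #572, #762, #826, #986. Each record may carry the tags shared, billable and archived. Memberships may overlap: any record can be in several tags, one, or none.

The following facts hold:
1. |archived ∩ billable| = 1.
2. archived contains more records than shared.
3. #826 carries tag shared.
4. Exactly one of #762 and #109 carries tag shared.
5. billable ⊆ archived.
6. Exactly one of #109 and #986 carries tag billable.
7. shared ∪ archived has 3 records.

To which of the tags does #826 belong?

#826: archived, shared

From (3): #826 ∈ shared.
Suppose #826 ∈ billable: no assignment then satisfies all the clues, so #826 ∉ billable.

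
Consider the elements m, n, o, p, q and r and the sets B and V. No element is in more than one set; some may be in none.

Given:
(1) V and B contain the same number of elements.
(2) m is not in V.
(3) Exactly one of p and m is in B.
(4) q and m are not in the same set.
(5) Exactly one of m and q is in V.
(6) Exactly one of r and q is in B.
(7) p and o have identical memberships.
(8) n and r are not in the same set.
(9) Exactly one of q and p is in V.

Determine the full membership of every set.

B = {m, r}; V = {n, q}

From (2): m ∉ V.
(5) (exactly one): q ∈ V.
(6) (exactly one): r ∈ B.
(8): n ∉ B.
(9) (exactly one): p ∉ V.
(7): o matches p: o ∉ V.
Suppose m ∉ B: no assignment then satisfies all the clues, so m ∈ B.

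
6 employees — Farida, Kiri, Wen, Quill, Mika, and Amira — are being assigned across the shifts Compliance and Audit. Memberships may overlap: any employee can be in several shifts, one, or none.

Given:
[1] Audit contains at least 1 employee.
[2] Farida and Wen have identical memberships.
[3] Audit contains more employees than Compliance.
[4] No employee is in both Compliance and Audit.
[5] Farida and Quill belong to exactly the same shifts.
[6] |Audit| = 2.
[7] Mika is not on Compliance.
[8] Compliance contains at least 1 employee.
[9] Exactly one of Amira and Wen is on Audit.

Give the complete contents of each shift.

Compliance = {Kiri}; Audit = {Amira, Mika}

From (7): Mika ∉ Compliance.
Suppose Farida ∈ Compliance: no assignment then satisfies all the clues, so Farida ∉ Compliance.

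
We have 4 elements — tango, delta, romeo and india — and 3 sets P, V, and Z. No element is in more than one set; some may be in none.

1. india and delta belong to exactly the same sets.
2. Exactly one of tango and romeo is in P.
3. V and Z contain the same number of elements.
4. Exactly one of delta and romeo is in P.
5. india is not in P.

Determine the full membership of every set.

From (5): india ∉ P.
(1): delta matches india: delta ∉ P.
(4) (exactly one): romeo ∈ P.
(2) (exactly one): tango ∉ P.
Suppose tango ∈ V: no assignment then satisfies all the clues, so tango ∉ V.

P = {romeo}; V = {}; Z = {}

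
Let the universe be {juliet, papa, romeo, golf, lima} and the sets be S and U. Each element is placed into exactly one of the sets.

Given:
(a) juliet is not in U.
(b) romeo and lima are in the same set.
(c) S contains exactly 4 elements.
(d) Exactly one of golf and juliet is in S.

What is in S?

From (a): juliet ∉ U.
Only one set left: juliet ∈ S.
(d) (exactly one): golf ∉ S.
Only one set left: golf ∈ U.
(c): only 4 candidates remain for S, so all are in.

S = {juliet, lima, papa, romeo}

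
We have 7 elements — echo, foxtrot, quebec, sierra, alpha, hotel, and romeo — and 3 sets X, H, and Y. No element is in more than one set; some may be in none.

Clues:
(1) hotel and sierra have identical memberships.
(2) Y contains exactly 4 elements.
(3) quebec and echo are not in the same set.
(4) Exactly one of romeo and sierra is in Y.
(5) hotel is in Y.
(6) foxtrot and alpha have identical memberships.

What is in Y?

Y = {alpha, foxtrot, hotel, sierra}

From (5): hotel ∈ Y.
(1): sierra matches hotel: sierra ∉ X.
(1): sierra matches hotel: sierra ∉ H.
(1): sierra matches hotel: sierra ∈ Y.
(4) (exactly one): romeo ∉ Y.
Suppose echo ∈ Y: no assignment then satisfies all the clues, so echo ∉ Y.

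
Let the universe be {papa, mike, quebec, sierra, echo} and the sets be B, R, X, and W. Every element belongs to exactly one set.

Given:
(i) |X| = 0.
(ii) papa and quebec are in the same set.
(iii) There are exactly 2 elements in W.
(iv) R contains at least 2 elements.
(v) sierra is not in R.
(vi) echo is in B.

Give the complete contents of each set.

B = {echo}; R = {papa, quebec}; X = {}; W = {mike, sierra}

From (v): sierra ∉ R.
From (vi): echo ∈ B.
(i): X already has 0, so the rest are out.
Suppose papa ∈ B: no assignment then satisfies all the clues, so papa ∉ B.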